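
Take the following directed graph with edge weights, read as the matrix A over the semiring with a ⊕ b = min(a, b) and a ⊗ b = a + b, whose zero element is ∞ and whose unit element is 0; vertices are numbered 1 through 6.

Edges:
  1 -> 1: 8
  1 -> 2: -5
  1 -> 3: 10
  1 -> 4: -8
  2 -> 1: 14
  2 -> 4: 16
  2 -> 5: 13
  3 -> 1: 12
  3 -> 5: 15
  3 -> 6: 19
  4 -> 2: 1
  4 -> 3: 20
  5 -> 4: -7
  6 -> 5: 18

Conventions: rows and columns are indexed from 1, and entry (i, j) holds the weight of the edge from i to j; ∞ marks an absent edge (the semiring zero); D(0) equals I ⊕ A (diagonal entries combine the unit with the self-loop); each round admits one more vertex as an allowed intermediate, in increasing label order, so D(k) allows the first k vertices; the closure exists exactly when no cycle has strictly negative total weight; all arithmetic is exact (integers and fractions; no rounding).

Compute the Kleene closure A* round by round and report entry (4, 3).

D(0):
  [0, -5, 10, -8, ∞, ∞]
  [14, 0, ∞, 16, 13, ∞]
  [12, ∞, 0, ∞, 15, 19]
  [∞, 1, 20, 0, ∞, ∞]
  [∞, ∞, ∞, -7, 0, ∞]
  [∞, ∞, ∞, ∞, 18, 0]
D(1):
  [0, -5, 10, -8, ∞, ∞]
  [14, 0, 24, 6, 13, ∞]
  [12, 7, 0, 4, 15, 19]
  [∞, 1, 20, 0, ∞, ∞]
  [∞, ∞, ∞, -7, 0, ∞]
  [∞, ∞, ∞, ∞, 18, 0]
D(2):
  [0, -5, 10, -8, 8, ∞]
  [14, 0, 24, 6, 13, ∞]
  [12, 7, 0, 4, 15, 19]
  [15, 1, 20, 0, 14, ∞]
  [∞, ∞, ∞, -7, 0, ∞]
  [∞, ∞, ∞, ∞, 18, 0]
D(3):
  [0, -5, 10, -8, 8, 29]
  [14, 0, 24, 6, 13, 43]
  [12, 7, 0, 4, 15, 19]
  [15, 1, 20, 0, 14, 39]
  [∞, ∞, ∞, -7, 0, ∞]
  [∞, ∞, ∞, ∞, 18, 0]
D(4):
  [0, -7, 10, -8, 6, 29]
  [14, 0, 24, 6, 13, 43]
  [12, 5, 0, 4, 15, 19]
  [15, 1, 20, 0, 14, 39]
  [8, -6, 13, -7, 0, 32]
  [∞, ∞, ∞, ∞, 18, 0]
D(5):
  [0, -7, 10, -8, 6, 29]
  [14, 0, 24, 6, 13, 43]
  [12, 5, 0, 4, 15, 19]
  [15, 1, 20, 0, 14, 39]
  [8, -6, 13, -7, 0, 32]
  [26, 12, 31, 11, 18, 0]
D(6):
  [0, -7, 10, -8, 6, 29]
  [14, 0, 24, 6, 13, 43]
  [12, 5, 0, 4, 15, 19]
  [15, 1, 20, 0, 14, 39]
  [8, -6, 13, -7, 0, 32]
  [26, 12, 31, 11, 18, 0]
Answer: A*[4][3] = 20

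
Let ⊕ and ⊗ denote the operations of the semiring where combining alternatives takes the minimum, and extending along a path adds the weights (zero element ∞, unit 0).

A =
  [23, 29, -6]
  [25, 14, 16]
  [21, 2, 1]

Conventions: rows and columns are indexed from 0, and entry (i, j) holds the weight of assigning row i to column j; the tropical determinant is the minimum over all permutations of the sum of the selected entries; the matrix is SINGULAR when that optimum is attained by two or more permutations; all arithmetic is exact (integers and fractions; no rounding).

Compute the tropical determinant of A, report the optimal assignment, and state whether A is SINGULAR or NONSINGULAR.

σ = (0, 1, 2): 23 + 14 + 1 = 38
σ = (0, 2, 1): 23 + 16 + 2 = 41
σ = (1, 0, 2): 29 + 25 + 1 = 55
σ = (1, 2, 0): 29 + 16 + 21 = 66
σ = (2, 0, 1): (-6) + 25 + 2 = 21
σ = (2, 1, 0): (-6) + 14 + 21 = 29
Optimal value attained by: σ = (2, 0, 1).
Answer: det⊕(A) = 21; verdict: NONSINGULAR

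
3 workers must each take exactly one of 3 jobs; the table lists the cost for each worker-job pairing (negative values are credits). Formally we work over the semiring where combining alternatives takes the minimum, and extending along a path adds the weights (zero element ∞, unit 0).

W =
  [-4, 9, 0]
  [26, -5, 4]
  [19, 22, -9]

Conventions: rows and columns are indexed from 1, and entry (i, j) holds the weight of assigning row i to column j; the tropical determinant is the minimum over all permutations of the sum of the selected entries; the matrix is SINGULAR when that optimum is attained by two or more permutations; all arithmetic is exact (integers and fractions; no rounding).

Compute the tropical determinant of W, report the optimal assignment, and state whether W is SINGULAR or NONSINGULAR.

σ = (1, 2, 3): (-4) + (-5) + (-9) = -18
σ = (1, 3, 2): (-4) + 4 + 22 = 22
σ = (2, 1, 3): 9 + 26 + (-9) = 26
σ = (2, 3, 1): 9 + 4 + 19 = 32
σ = (3, 1, 2): 0 + 26 + 22 = 48
σ = (3, 2, 1): 0 + (-5) + 19 = 14
Optimal value attained by: σ = (1, 2, 3).
Answer: det⊕(W) = -18; verdict: NONSINGULAR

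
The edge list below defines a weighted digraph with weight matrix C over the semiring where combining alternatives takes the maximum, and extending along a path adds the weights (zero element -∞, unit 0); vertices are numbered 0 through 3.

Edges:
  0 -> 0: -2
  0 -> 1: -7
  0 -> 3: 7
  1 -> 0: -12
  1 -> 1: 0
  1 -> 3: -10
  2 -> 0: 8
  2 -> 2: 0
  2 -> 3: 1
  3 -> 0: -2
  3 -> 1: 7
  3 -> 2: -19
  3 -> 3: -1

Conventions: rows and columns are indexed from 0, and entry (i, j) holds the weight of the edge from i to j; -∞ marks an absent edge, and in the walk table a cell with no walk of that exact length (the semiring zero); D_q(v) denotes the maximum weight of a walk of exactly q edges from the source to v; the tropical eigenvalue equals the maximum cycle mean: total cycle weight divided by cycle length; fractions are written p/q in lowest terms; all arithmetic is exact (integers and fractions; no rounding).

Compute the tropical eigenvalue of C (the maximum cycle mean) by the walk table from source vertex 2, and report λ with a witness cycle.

q=0: [-∞, -∞, 0, -∞]
q=1: [8, -∞, 0, 1]
q=2: [8, 8, 0, 15]
q=3: [13, 22, 0, 15]
q=4: [13, 22, 0, 20]
Optimal cycle mean attained by: cycle 0->3->0, total 7 + (-2), length 2.
Answer: λ = 5/2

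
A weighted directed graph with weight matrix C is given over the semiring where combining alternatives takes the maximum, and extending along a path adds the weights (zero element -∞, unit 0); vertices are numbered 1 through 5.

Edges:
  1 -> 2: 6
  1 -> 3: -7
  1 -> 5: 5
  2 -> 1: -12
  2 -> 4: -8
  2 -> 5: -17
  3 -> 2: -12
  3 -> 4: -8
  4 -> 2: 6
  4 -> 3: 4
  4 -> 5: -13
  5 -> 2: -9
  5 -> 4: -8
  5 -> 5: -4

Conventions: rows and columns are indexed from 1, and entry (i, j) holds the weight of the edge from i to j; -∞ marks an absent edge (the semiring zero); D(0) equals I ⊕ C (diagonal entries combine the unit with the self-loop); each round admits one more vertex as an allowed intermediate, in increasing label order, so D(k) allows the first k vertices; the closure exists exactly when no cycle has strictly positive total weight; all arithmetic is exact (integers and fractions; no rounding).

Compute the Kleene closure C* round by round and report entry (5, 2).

D(0):
  [0, 6, -7, -∞, 5]
  [-12, 0, -∞, -8, -17]
  [-∞, -12, 0, -8, -∞]
  [-∞, 6, 4, 0, -13]
  [-∞, -9, -∞, -8, 0]
D(1):
  [0, 6, -7, -∞, 5]
  [-12, 0, -19, -8, -7]
  [-∞, -12, 0, -8, -∞]
  [-∞, 6, 4, 0, -13]
  [-∞, -9, -∞, -8, 0]
D(2):
  [0, 6, -7, -2, 5]
  [-12, 0, -19, -8, -7]
  [-24, -12, 0, -8, -19]
  [-6, 6, 4, 0, -1]
  [-21, -9, -28, -8, 0]
D(3):
  [0, 6, -7, -2, 5]
  [-12, 0, -19, -8, -7]
  [-24, -12, 0, -8, -19]
  [-6, 6, 4, 0, -1]
  [-21, -9, -28, -8, 0]
D(4):
  [0, 6, 2, -2, 5]
  [-12, 0, -4, -8, -7]
  [-14, -2, 0, -8, -9]
  [-6, 6, 4, 0, -1]
  [-14, -2, -4, -8, 0]
D(5):
  [0, 6, 2, -2, 5]
  [-12, 0, -4, -8, -7]
  [-14, -2, 0, -8, -9]
  [-6, 6, 4, 0, -1]
  [-14, -2, -4, -8, 0]
Answer: C*[5][2] = -2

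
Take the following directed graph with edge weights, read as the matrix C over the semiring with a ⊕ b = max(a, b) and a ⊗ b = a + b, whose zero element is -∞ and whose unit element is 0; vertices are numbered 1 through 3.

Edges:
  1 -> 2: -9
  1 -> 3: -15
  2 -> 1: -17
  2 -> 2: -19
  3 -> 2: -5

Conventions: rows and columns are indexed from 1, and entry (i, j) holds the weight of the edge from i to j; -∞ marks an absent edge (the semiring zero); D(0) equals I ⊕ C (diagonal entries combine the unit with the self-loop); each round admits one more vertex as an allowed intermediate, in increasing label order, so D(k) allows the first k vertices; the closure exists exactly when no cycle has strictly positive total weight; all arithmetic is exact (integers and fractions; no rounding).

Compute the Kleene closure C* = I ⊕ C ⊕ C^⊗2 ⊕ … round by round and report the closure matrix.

D(0):
  [0, -9, -15]
  [-17, 0, -∞]
  [-∞, -5, 0]
D(1):
  [0, -9, -15]
  [-17, 0, -32]
  [-∞, -5, 0]
D(2):
  [0, -9, -15]
  [-17, 0, -32]
  [-22, -5, 0]
D(3):
  [0, -9, -15]
  [-17, 0, -32]
  [-22, -5, 0]
Answer: C* = [[0, -9, -15], [-17, 0, -32], [-22, -5, 0]]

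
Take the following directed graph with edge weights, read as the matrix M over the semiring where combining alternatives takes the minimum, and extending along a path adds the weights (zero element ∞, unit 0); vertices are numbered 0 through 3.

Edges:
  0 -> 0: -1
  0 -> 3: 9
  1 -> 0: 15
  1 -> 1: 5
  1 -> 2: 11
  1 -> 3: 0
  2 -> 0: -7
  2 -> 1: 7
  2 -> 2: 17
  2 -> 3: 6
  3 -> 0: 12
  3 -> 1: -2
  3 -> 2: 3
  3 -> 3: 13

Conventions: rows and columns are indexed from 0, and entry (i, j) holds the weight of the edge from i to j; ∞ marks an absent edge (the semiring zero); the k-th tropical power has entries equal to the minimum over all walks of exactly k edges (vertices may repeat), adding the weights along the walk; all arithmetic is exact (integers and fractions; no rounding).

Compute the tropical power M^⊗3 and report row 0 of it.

M^⊗2:
  [-2, 7, 12, 8]
  [4, -2, 3, 5]
  [-8, 4, 9, 2]
  [-4, 3, 9, -2]
M^⊗3:
  [-3, 6, 11, 7]
  [-4, 3, 8, -2]
  [-9, 0, 5, 1]
  [-5, -4, 1, 3]
Answer: row 0 of M^⊗3 = [-3, 6, 11, 7]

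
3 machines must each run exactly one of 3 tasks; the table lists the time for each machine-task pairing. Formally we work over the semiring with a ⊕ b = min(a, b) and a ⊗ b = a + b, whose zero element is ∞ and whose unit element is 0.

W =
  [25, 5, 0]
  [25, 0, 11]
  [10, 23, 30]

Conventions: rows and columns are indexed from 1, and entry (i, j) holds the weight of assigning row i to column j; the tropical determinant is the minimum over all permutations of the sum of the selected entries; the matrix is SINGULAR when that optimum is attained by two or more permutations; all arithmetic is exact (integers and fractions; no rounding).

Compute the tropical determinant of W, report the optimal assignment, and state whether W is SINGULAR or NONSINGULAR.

σ = (1, 2, 3): 25 + 0 + 30 = 55
σ = (1, 3, 2): 25 + 11 + 23 = 59
σ = (2, 1, 3): 5 + 25 + 30 = 60
σ = (2, 3, 1): 5 + 11 + 10 = 26
σ = (3, 1, 2): 0 + 25 + 23 = 48
σ = (3, 2, 1): 0 + 0 + 10 = 10
Optimal value attained by: σ = (3, 2, 1).
Answer: det⊕(W) = 10; verdict: NONSINGULAR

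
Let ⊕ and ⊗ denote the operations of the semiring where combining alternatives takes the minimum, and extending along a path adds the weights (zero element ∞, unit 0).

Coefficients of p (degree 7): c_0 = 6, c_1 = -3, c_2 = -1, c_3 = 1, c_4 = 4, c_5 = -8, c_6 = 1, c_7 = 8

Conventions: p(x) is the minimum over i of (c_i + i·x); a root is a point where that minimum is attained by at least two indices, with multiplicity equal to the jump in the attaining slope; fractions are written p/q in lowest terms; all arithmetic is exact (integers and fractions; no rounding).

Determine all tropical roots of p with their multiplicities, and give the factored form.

hull edge (i=0, c=6) to (i=1, c=-3): slope -9, span 1
hull edge (i=1, c=-3) to (i=5, c=-8): slope -5/4, span 4
hull edge (i=5, c=-8) to (i=7, c=8): slope 8, span 2
Factored form: p(x) = 8 ⊗ (x ⊕ (-8)) ⊗ (x ⊕ (-8)) ⊗ (x ⊕ 5/4) ⊗ (x ⊕ 5/4) ⊗ (x ⊕ 5/4) ⊗ (x ⊕ 5/4) ⊗ (x ⊕ 9)
Answer: roots = -8 (mult 2), 5/4 (mult 4), 9 (mult 1)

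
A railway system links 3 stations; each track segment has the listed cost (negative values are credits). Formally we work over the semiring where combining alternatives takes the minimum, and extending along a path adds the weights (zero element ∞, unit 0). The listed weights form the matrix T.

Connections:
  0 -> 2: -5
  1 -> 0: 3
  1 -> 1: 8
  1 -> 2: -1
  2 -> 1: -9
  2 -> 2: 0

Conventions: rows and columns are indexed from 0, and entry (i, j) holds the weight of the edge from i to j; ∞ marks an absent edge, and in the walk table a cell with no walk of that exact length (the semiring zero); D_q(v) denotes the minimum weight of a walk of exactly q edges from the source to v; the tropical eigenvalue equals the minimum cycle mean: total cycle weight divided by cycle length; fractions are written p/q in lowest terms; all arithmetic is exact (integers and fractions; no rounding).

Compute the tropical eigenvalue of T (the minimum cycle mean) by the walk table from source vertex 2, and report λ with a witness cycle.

q=0: [∞, ∞, 0]
q=1: [∞, -9, 0]
q=2: [-6, -9, -10]
q=3: [-6, -19, -11]
Optimal cycle mean attained by: cycle 1->2->1, total (-1) + (-9), length 2.
Answer: λ = -5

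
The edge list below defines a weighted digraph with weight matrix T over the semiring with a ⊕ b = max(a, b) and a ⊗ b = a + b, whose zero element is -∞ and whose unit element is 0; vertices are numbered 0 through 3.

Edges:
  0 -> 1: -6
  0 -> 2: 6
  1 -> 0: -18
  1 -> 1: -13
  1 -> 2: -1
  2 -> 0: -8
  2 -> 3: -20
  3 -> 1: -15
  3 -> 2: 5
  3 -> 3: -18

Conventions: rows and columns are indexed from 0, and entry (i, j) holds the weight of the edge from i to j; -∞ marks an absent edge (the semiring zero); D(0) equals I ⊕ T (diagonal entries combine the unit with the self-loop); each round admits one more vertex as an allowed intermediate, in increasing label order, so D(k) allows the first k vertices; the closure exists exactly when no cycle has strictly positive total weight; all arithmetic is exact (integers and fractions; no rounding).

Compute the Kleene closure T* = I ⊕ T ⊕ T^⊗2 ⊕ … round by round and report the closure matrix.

D(0):
  [0, -6, 6, -∞]
  [-18, 0, -1, -∞]
  [-8, -∞, 0, -20]
  [-∞, -15, 5, 0]
D(1):
  [0, -6, 6, -∞]
  [-18, 0, -1, -∞]
  [-8, -14, 0, -20]
  [-∞, -15, 5, 0]
D(2):
  [0, -6, 6, -∞]
  [-18, 0, -1, -∞]
  [-8, -14, 0, -20]
  [-33, -15, 5, 0]
D(3):
  [0, -6, 6, -14]
  [-9, 0, -1, -21]
  [-8, -14, 0, -20]
  [-3, -9, 5, 0]
D(4):
  [0, -6, 6, -14]
  [-9, 0, -1, -21]
  [-8, -14, 0, -20]
  [-3, -9, 5, 0]
Answer: T* = [[0, -6, 6, -14], [-9, 0, -1, -21], [-8, -14, 0, -20], [-3, -9, 5, 0]]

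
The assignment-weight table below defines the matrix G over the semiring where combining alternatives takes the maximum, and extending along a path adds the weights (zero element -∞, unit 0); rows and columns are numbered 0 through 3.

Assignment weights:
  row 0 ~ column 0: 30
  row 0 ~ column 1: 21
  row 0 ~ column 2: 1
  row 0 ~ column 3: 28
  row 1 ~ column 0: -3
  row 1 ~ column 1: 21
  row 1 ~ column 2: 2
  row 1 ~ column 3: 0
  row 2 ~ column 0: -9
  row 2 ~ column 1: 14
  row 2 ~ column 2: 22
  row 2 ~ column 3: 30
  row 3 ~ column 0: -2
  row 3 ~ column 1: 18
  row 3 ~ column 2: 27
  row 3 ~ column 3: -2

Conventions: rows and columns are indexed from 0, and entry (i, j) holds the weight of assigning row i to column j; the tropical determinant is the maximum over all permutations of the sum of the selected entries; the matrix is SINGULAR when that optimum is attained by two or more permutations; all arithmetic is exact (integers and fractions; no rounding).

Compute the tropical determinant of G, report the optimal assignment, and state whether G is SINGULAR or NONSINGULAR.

σ = (0, 1, 2, 3): 30 + 21 + 22 + (-2) = 71
σ = (0, 1, 3, 2): 30 + 21 + 30 + 27 = 108
σ = (0, 2, 1, 3): 30 + 2 + 14 + (-2) = 44
σ = (0, 2, 3, 1): 30 + 2 + 30 + 18 = 80
σ = (0, 3, 1, 2): 30 + 0 + 14 + 27 = 71
σ = (0, 3, 2, 1): 30 + 0 + 22 + 18 = 70
σ = (1, 0, 2, 3): 21 + (-3) + 22 + (-2) = 38
σ = (1, 0, 3, 2): 21 + (-3) + 30 + 27 = 75
σ = (1, 2, 0, 3): 21 + 2 + (-9) + (-2) = 12
σ = (1, 2, 3, 0): 21 + 2 + 30 + (-2) = 51
σ = (1, 3, 0, 2): 21 + 0 + (-9) + 27 = 39
σ = (1, 3, 2, 0): 21 + 0 + 22 + (-2) = 41
σ = (2, 0, 1, 3): 1 + (-3) + 14 + (-2) = 10
σ = (2, 0, 3, 1): 1 + (-3) + 30 + 18 = 46
σ = (2, 1, 0, 3): 1 + 21 + (-9) + (-2) = 11
σ = (2, 1, 3, 0): 1 + 21 + 30 + (-2) = 50
σ = (2, 3, 0, 1): 1 + 0 + (-9) + 18 = 10
σ = (2, 3, 1, 0): 1 + 0 + 14 + (-2) = 13
σ = (3, 0, 1, 2): 28 + (-3) + 14 + 27 = 66
σ = (3, 0, 2, 1): 28 + (-3) + 22 + 18 = 65
σ = (3, 1, 0, 2): 28 + 21 + (-9) + 27 = 67
σ = (3, 1, 2, 0): 28 + 21 + 22 + (-2) = 69
σ = (3, 2, 0, 1): 28 + 2 + (-9) + 18 = 39
σ = (3, 2, 1, 0): 28 + 2 + 14 + (-2) = 42
Optimal value attained by: σ = (0, 1, 3, 2).
Answer: det⊕(G) = 108; verdict: NONSINGULAR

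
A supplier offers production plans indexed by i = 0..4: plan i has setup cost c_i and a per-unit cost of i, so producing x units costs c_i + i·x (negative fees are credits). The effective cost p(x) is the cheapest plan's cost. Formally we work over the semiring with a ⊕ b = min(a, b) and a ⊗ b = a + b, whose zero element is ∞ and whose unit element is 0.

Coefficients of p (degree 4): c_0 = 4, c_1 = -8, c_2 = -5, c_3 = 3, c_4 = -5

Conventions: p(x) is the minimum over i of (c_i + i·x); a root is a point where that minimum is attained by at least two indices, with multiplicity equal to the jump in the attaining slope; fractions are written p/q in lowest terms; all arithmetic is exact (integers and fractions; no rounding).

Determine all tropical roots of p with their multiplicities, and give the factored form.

hull edge (i=0, c=4) to (i=1, c=-8): slope -12, span 1
hull edge (i=1, c=-8) to (i=4, c=-5): slope 1, span 3
Factored form: p(x) = -5 ⊗ (x ⊕ (-1)) ⊗ (x ⊕ (-1)) ⊗ (x ⊕ (-1)) ⊗ (x ⊕ 12)
Answer: roots = -1 (mult 3), 12 (mult 1)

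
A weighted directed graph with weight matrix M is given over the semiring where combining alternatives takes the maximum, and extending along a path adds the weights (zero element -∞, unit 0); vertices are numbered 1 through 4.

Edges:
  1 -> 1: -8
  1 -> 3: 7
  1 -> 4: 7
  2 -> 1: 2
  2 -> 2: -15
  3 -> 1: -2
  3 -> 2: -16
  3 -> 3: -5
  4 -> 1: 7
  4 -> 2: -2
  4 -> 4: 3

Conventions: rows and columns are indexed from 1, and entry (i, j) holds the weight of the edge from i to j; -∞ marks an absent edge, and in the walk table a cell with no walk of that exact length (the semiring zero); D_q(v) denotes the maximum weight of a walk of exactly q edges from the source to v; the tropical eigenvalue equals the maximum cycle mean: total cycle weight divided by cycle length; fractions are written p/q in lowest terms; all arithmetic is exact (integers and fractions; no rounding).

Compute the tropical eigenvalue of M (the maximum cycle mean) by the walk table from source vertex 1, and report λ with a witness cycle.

q=0: [0, -∞, -∞, -∞]
q=1: [-8, -∞, 7, 7]
q=2: [14, 5, 2, 10]
q=3: [17, 8, 21, 21]
q=4: [28, 19, 24, 24]
Optimal cycle mean attained by: cycle 1->4->1, total 7 + 7, length 2.
Answer: λ = 7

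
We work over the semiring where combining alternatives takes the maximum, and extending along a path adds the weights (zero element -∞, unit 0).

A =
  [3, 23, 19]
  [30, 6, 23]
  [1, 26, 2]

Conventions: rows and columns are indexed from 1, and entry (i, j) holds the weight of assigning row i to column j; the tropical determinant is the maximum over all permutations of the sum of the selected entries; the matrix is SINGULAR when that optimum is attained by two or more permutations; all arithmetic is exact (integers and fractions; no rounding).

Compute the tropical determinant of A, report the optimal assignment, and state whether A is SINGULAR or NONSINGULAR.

σ = (1, 2, 3): 3 + 6 + 2 = 11
σ = (1, 3, 2): 3 + 23 + 26 = 52
σ = (2, 1, 3): 23 + 30 + 2 = 55
σ = (2, 3, 1): 23 + 23 + 1 = 47
σ = (3, 1, 2): 19 + 30 + 26 = 75
σ = (3, 2, 1): 19 + 6 + 1 = 26
Optimal value attained by: σ = (3, 1, 2).
Answer: det⊕(A) = 75; verdict: NONSINGULAR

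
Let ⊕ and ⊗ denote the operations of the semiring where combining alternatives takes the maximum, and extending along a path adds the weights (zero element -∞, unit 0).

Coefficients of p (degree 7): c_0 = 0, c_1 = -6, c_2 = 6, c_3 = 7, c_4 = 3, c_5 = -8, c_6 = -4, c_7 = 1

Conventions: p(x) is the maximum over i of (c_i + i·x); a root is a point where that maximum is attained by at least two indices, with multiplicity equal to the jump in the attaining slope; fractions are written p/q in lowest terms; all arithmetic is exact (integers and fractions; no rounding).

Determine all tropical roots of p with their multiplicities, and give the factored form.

hull edge (i=0, c=0) to (i=2, c=6): slope 3, span 2
hull edge (i=2, c=6) to (i=3, c=7): slope 1, span 1
hull edge (i=3, c=7) to (i=7, c=1): slope -3/2, span 4
Factored form: p(x) = 1 ⊗ (x ⊕ (-3)) ⊗ (x ⊕ (-3)) ⊗ (x ⊕ (-1)) ⊗ (x ⊕ 3/2) ⊗ (x ⊕ 3/2) ⊗ (x ⊕ 3/2) ⊗ (x ⊕ 3/2)
Answer: roots = -3 (mult 2), -1 (mult 1), 3/2 (mult 4)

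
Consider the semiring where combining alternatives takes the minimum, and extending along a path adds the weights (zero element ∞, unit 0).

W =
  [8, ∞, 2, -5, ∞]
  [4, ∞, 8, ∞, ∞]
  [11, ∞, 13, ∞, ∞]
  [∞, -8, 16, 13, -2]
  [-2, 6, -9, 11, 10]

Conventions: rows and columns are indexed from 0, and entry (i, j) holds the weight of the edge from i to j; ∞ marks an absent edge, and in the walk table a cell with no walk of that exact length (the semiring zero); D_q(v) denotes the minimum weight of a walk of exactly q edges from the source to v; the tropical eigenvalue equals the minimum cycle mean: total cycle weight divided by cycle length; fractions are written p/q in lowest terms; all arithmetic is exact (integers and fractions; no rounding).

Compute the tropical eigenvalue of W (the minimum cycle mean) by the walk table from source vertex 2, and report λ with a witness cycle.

q=0: [∞, ∞, 0, ∞, ∞]
q=1: [11, ∞, 13, ∞, ∞]
q=2: [19, ∞, 13, 6, ∞]
q=3: [24, -2, 21, 14, 4]
q=4: [2, 6, -5, 15, 12]
q=5: [6, 7, 3, -3, 13]
Optimal cycle mean attained by: cycle 0->3->1->0, total (-5) + (-8) + 4, length 3.
Answer: λ = -3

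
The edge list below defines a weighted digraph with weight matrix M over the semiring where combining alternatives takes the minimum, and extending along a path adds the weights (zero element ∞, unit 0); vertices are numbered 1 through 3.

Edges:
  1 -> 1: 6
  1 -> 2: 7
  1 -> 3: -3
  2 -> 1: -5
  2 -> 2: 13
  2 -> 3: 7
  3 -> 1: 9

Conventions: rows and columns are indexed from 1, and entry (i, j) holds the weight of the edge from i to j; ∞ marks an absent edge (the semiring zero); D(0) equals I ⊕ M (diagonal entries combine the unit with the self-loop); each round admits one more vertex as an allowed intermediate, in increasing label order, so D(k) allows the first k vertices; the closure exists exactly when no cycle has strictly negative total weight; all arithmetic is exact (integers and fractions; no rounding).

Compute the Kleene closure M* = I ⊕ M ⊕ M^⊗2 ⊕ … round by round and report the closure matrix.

D(0):
  [0, 7, -3]
  [-5, 0, 7]
  [9, ∞, 0]
D(1):
  [0, 7, -3]
  [-5, 0, -8]
  [9, 16, 0]
D(2):
  [0, 7, -3]
  [-5, 0, -8]
  [9, 16, 0]
D(3):
  [0, 7, -3]
  [-5, 0, -8]
  [9, 16, 0]
Answer: M* = [[0, 7, -3], [-5, 0, -8], [9, 16, 0]]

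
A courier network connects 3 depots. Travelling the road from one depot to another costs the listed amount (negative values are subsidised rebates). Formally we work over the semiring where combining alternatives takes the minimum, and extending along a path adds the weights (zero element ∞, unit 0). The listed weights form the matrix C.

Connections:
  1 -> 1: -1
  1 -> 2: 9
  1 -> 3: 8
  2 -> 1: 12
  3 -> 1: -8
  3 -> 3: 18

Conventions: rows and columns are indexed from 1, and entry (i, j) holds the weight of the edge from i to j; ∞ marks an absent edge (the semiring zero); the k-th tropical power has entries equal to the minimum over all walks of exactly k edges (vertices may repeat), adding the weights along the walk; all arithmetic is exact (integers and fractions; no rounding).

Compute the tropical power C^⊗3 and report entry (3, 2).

C^⊗2:
  [-2, 8, 7]
  [11, 21, 20]
  [-9, 1, 0]
C^⊗3:
  [-3, 7, 6]
  [10, 20, 19]
  [-10, 0, -1]
Key observation: the optimum is the walk 3->1->1->2, with weight (-8) + (-1) + 9 = 0.
Optimal value attained by: walk 3->1->1->2.
Answer: (C^⊗3)[3][2] = 0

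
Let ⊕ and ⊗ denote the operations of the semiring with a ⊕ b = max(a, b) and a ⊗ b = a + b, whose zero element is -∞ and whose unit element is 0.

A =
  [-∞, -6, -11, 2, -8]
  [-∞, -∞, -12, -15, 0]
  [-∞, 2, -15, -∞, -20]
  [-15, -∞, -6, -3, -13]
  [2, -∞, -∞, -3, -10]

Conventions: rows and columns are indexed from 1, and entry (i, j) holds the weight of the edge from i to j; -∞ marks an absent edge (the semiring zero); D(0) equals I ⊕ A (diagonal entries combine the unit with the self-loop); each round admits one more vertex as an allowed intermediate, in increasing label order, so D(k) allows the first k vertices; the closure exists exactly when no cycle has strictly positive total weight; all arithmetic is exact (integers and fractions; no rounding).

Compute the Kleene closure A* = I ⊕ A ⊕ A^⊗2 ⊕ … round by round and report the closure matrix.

D(0):
  [0, -6, -11, 2, -8]
  [-∞, 0, -12, -15, 0]
  [-∞, 2, 0, -∞, -20]
  [-15, -∞, -6, 0, -13]
  [2, -∞, -∞, -3, 0]
D(1):
  [0, -6, -11, 2, -8]
  [-∞, 0, -12, -15, 0]
  [-∞, 2, 0, -∞, -20]
  [-15, -21, -6, 0, -13]
  [2, -4, -9, 4, 0]
D(2):
  [0, -6, -11, 2, -6]
  [-∞, 0, -12, -15, 0]
  [-∞, 2, 0, -13, 2]
  [-15, -21, -6, 0, -13]
  [2, -4, -9, 4, 0]
D(3):
  [0, -6, -11, 2, -6]
  [-∞, 0, -12, -15, 0]
  [-∞, 2, 0, -13, 2]
  [-15, -4, -6, 0, -4]
  [2, -4, -9, 4, 0]
D(4):
  [0, -2, -4, 2, -2]
  [-30, 0, -12, -15, 0]
  [-28, 2, 0, -13, 2]
  [-15, -4, -6, 0, -4]
  [2, 0, -2, 4, 0]
D(5):
  [0, -2, -4, 2, -2]
  [2, 0, -2, 4, 0]
  [4, 2, 0, 6, 2]
  [-2, -4, -6, 0, -4]
  [2, 0, -2, 4, 0]
Answer: A* = [[0, -2, -4, 2, -2], [2, 0, -2, 4, 0], [4, 2, 0, 6, 2], [-2, -4, -6, 0, -4], [2, 0, -2, 4, 0]]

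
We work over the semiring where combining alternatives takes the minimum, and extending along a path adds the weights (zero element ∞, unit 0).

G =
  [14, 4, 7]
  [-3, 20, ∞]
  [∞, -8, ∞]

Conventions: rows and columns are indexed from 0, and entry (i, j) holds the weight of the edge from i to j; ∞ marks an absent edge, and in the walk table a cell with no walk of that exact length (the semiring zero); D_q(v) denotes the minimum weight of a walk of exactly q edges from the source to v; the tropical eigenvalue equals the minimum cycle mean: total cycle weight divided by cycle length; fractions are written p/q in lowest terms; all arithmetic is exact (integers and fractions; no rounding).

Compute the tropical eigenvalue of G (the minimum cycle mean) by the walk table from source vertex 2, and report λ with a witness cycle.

q=0: [∞, ∞, 0]
q=1: [∞, -8, ∞]
q=2: [-11, 12, ∞]
q=3: [3, -7, -4]
Optimal cycle mean attained by: cycle 0->2->1->0, total 7 + (-8) + (-3), length 3.
Answer: λ = -4/3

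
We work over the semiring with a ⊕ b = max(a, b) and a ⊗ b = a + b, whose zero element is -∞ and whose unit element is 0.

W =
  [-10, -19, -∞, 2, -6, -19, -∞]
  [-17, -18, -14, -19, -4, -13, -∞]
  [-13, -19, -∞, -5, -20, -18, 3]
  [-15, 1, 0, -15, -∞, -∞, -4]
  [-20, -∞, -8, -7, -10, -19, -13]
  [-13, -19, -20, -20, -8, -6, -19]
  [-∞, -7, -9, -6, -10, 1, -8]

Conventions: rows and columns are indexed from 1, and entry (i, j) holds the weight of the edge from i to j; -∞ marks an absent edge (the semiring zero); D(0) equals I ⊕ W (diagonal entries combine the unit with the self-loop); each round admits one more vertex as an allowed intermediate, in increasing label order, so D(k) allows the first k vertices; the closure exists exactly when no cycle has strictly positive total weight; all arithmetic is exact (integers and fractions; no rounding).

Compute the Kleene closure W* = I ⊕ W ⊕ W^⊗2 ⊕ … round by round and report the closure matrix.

D(0):
  [0, -19, -∞, 2, -6, -19, -∞]
  [-17, 0, -14, -19, -4, -13, -∞]
  [-13, -19, 0, -5, -20, -18, 3]
  [-15, 1, 0, 0, -∞, -∞, -4]
  [-20, -∞, -8, -7, 0, -19, -13]
  [-13, -19, -20, -20, -8, 0, -19]
  [-∞, -7, -9, -6, -10, 1, 0]
D(1):
  [0, -19, -∞, 2, -6, -19, -∞]
  [-17, 0, -14, -15, -4, -13, -∞]
  [-13, -19, 0, -5, -19, -18, 3]
  [-15, 1, 0, 0, -21, -34, -4]
  [-20, -39, -8, -7, 0, -19, -13]
  [-13, -19, -20, -11, -8, 0, -19]
  [-∞, -7, -9, -6, -10, 1, 0]
D(2):
  [0, -19, -33, 2, -6, -19, -∞]
  [-17, 0, -14, -15, -4, -13, -∞]
  [-13, -19, 0, -5, -19, -18, 3]
  [-15, 1, 0, 0, -3, -12, -4]
  [-20, -39, -8, -7, 0, -19, -13]
  [-13, -19, -20, -11, -8, 0, -19]
  [-24, -7, -9, -6, -10, 1, 0]
D(3):
  [0, -19, -33, 2, -6, -19, -30]
  [-17, 0, -14, -15, -4, -13, -11]
  [-13, -19, 0, -5, -19, -18, 3]
  [-13, 1, 0, 0, -3, -12, 3]
  [-20, -27, -8, -7, 0, -19, -5]
  [-13, -19, -20, -11, -8, 0, -17]
  [-22, -7, -9, -6, -10, 1, 0]
D(4):
  [0, 3, 2, 2, -1, -10, 5]
  [-17, 0, -14, -15, -4, -13, -11]
  [-13, -4, 0, -5, -8, -17, 3]
  [-13, 1, 0, 0, -3, -12, 3]
  [-20, -6, -7, -7, 0, -19, -4]
  [-13, -10, -11, -11, -8, 0, -8]
  [-19, -5, -6, -6, -9, 1, 0]
D(5):
  [0, 3, 2, 2, -1, -10, 5]
  [-17, 0, -11, -11, -4, -13, -8]
  [-13, -4, 0, -5, -8, -17, 3]
  [-13, 1, 0, 0, -3, -12, 3]
  [-20, -6, -7, -7, 0, -19, -4]
  [-13, -10, -11, -11, -8, 0, -8]
  [-19, -5, -6, -6, -9, 1, 0]
D(6):
  [0, 3, 2, 2, -1, -10, 5]
  [-17, 0, -11, -11, -4, -13, -8]
  [-13, -4, 0, -5, -8, -17, 3]
  [-13, 1, 0, 0, -3, -12, 3]
  [-20, -6, -7, -7, 0, -19, -4]
  [-13, -10, -11, -11, -8, 0, -8]
  [-12, -5, -6, -6, -7, 1, 0]
D(7):
  [0, 3, 2, 2, -1, 6, 5]
  [-17, 0, -11, -11, -4, -7, -8]
  [-9, -2, 0, -3, -4, 4, 3]
  [-9, 1, 0, 0, -3, 4, 3]
  [-16, -6, -7, -7, 0, -3, -4]
  [-13, -10, -11, -11, -8, 0, -8]
  [-12, -5, -6, -6, -7, 1, 0]
Answer: W* = [[0, 3, 2, 2, -1, 6, 5], [-17, 0, -11, -11, -4, -7, -8], [-9, -2, 0, -3, -4, 4, 3], [-9, 1, 0, 0, -3, 4, 3], [-16, -6, -7, -7, 0, -3, -4], [-13, -10, -11, -11, -8, 0, -8], [-12, -5, -6, -6, -7, 1, 0]]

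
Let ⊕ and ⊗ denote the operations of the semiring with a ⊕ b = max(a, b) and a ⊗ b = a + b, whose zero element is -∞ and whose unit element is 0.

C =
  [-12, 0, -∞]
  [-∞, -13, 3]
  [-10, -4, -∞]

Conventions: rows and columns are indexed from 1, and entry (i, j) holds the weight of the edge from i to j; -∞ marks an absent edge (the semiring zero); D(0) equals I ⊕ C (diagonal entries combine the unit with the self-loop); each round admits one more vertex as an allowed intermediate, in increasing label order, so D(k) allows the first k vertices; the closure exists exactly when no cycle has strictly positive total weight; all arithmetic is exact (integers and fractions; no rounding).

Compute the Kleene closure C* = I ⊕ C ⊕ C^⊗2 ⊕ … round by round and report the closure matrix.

D(0):
  [0, 0, -∞]
  [-∞, 0, 3]
  [-10, -4, 0]
D(1):
  [0, 0, -∞]
  [-∞, 0, 3]
  [-10, -4, 0]
D(2):
  [0, 0, 3]
  [-∞, 0, 3]
  [-10, -4, 0]
D(3):
  [0, 0, 3]
  [-7, 0, 3]
  [-10, -4, 0]
Answer: C* = [[0, 0, 3], [-7, 0, 3], [-10, -4, 0]]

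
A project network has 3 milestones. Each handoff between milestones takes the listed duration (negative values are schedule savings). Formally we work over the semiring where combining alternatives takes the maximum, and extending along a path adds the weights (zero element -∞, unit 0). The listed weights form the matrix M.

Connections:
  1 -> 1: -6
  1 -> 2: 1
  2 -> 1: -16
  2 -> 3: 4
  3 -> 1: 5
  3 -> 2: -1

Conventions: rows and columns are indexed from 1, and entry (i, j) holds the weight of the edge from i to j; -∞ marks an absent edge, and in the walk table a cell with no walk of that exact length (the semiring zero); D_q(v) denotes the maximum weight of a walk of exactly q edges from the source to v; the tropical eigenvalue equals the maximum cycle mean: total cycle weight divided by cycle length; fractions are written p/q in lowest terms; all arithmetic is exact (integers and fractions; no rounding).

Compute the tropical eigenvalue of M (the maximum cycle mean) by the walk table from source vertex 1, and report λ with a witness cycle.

q=0: [0, -∞, -∞]
q=1: [-6, 1, -∞]
q=2: [-12, -5, 5]
q=3: [10, 4, -1]
Optimal cycle mean attained by: cycle 1->2->3->1, total 1 + 4 + 5, length 3.
Answer: λ = 10/3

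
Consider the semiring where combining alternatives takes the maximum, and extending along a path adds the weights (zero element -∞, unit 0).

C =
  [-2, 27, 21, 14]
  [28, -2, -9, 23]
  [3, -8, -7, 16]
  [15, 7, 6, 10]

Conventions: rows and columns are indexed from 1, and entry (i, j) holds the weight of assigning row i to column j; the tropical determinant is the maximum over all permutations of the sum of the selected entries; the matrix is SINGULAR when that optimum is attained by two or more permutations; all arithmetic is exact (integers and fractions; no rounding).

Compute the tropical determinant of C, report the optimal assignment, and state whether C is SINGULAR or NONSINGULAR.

σ = (1, 2, 3, 4): (-2) + (-2) + (-7) + 10 = -1
σ = (1, 2, 4, 3): (-2) + (-2) + 16 + 6 = 18
σ = (1, 3, 2, 4): (-2) + (-9) + (-8) + 10 = -9
σ = (1, 3, 4, 2): (-2) + (-9) + 16 + 7 = 12
σ = (1, 4, 2, 3): (-2) + 23 + (-8) + 6 = 19
σ = (1, 4, 3, 2): (-2) + 23 + (-7) + 7 = 21
σ = (2, 1, 3, 4): 27 + 28 + (-7) + 10 = 58
σ = (2, 1, 4, 3): 27 + 28 + 16 + 6 = 77
σ = (2, 3, 1, 4): 27 + (-9) + 3 + 10 = 31
σ = (2, 3, 4, 1): 27 + (-9) + 16 + 15 = 49
σ = (2, 4, 1, 3): 27 + 23 + 3 + 6 = 59
σ = (2, 4, 3, 1): 27 + 23 + (-7) + 15 = 58
σ = (3, 1, 2, 4): 21 + 28 + (-8) + 10 = 51
σ = (3, 1, 4, 2): 21 + 28 + 16 + 7 = 72
σ = (3, 2, 1, 4): 21 + (-2) + 3 + 10 = 32
σ = (3, 2, 4, 1): 21 + (-2) + 16 + 15 = 50
σ = (3, 4, 1, 2): 21 + 23 + 3 + 7 = 54
σ = (3, 4, 2, 1): 21 + 23 + (-8) + 15 = 51
σ = (4, 1, 2, 3): 14 + 28 + (-8) + 6 = 40
σ = (4, 1, 3, 2): 14 + 28 + (-7) + 7 = 42
σ = (4, 2, 1, 3): 14 + (-2) + 3 + 6 = 21
σ = (4, 2, 3, 1): 14 + (-2) + (-7) + 15 = 20
σ = (4, 3, 1, 2): 14 + (-9) + 3 + 7 = 15
σ = (4, 3, 2, 1): 14 + (-9) + (-8) + 15 = 12
Optimal value attained by: σ = (2, 1, 4, 3).
Answer: det⊕(C) = 77; verdict: NONSINGULAR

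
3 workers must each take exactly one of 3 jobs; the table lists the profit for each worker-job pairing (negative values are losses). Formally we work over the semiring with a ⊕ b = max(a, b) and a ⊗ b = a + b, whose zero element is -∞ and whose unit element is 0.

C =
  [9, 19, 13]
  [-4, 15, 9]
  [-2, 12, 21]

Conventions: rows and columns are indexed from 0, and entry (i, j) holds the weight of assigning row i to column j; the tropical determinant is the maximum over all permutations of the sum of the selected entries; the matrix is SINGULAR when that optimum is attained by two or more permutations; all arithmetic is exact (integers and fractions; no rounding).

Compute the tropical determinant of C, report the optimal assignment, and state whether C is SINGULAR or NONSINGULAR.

σ = (0, 1, 2): 9 + 15 + 21 = 45
σ = (0, 2, 1): 9 + 9 + 12 = 30
σ = (1, 0, 2): 19 + (-4) + 21 = 36
σ = (1, 2, 0): 19 + 9 + (-2) = 26
σ = (2, 0, 1): 13 + (-4) + 12 = 21
σ = (2, 1, 0): 13 + 15 + (-2) = 26
Optimal value attained by: σ = (0, 1, 2).
Answer: det⊕(C) = 45; verdict: NONSINGULAR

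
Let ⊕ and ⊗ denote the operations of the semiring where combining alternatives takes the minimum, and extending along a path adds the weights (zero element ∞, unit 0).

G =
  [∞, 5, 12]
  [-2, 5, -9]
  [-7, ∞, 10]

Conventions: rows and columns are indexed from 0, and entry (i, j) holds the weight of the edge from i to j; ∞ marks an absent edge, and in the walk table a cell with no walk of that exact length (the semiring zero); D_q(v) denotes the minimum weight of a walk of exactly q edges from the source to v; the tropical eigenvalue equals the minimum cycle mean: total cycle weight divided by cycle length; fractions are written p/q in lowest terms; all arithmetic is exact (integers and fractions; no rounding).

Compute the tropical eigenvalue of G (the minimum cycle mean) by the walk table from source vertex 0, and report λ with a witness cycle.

q=0: [0, ∞, ∞]
q=1: [∞, 5, 12]
q=2: [3, 10, -4]
q=3: [-11, 8, 1]
Optimal cycle mean attained by: cycle 0->1->2->0, total 5 + (-9) + (-7), length 3.
Answer: λ = -11/3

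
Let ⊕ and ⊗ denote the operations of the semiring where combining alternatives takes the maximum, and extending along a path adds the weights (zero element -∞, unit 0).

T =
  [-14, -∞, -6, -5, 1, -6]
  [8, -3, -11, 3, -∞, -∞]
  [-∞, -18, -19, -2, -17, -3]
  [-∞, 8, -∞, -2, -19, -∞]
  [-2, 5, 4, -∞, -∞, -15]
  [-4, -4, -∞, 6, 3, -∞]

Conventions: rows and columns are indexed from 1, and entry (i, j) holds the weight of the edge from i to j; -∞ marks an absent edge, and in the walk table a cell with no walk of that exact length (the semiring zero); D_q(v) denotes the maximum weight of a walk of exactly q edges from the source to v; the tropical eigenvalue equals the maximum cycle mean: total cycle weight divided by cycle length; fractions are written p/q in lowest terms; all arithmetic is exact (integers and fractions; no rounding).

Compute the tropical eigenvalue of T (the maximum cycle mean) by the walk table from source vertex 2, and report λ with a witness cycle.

q=0: [-∞, 0, -∞, -∞, -∞, -∞]
q=1: [8, -3, -11, 3, -∞, -∞]
q=2: [5, 11, 2, 3, 9, 2]
q=3: [19, 14, 13, 14, 6, -1]
q=4: [22, 22, 13, 17, 20, 13]
q=5: [30, 25, 24, 25, 23, 16]
q=6: [33, 33, 27, 28, 31, 24]
Optimal cycle mean attained by: cycle 2->4->2, total 3 + 8, length 2.
Answer: λ = 11/2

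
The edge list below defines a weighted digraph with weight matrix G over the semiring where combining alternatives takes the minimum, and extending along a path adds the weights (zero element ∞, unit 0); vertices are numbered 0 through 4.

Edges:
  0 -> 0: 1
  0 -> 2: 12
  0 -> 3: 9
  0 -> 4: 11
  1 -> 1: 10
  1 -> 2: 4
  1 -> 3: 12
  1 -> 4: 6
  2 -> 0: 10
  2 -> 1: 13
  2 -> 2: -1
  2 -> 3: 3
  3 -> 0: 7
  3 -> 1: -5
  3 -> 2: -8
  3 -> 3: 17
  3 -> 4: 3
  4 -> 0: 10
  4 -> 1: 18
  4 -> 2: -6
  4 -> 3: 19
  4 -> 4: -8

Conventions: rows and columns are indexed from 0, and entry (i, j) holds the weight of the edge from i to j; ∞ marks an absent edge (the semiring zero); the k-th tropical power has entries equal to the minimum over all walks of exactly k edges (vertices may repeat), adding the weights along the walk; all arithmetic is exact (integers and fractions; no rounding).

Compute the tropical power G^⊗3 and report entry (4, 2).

G^⊗2:
  [2, 4, 1, 10, 3]
  [14, 7, 0, 7, -2]
  [9, -2, -5, 2, 6]
  [2, 5, -9, -5, -5]
  [2, 7, -14, -3, -16]
G^⊗3:
  [3, 5, -3, 4, -5]
  [8, 2, -8, 3, -10]
  [5, -3, -6, -2, -2]
  [1, -10, -13, -6, -13]
  [-6, -8, -22, -11, -24]
Key observation: the optimum is the walk 4->4->4->2, with weight (-8) + (-8) + (-6) = -22.
Optimal value attained by: walk 4->4->4->2.
Answer: (G^⊗3)[4][2] = -22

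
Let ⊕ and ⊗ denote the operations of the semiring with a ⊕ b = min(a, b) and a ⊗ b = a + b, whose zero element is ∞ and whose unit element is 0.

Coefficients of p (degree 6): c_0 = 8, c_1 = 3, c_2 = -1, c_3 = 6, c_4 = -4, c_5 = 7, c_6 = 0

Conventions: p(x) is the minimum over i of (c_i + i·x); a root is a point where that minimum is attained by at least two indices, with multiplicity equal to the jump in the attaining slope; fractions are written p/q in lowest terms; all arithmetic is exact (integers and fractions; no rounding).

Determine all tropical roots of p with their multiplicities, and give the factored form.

hull edge (i=0, c=8) to (i=1, c=3): slope -5, span 1
hull edge (i=1, c=3) to (i=2, c=-1): slope -4, span 1
hull edge (i=2, c=-1) to (i=4, c=-4): slope -3/2, span 2
hull edge (i=4, c=-4) to (i=6, c=0): slope 2, span 2
Factored form: p(x) = 0 ⊗ (x ⊕ (-2)) ⊗ (x ⊕ (-2)) ⊗ (x ⊕ 3/2) ⊗ (x ⊕ 3/2) ⊗ (x ⊕ 4) ⊗ (x ⊕ 5)
Answer: roots = -2 (mult 2), 3/2 (mult 2), 4 (mult 1), 5 (mult 1)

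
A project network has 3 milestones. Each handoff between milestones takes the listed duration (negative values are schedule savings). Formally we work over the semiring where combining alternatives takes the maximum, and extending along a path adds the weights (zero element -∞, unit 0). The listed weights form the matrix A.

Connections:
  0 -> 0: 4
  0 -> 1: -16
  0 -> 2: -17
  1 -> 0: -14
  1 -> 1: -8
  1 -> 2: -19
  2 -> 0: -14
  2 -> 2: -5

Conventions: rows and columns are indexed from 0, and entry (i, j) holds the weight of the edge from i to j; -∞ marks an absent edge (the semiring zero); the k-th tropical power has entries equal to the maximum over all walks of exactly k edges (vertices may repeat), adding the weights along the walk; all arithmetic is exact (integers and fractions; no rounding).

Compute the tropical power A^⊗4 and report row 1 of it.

A^⊗2:
  [8, -12, -13]
  [-10, -16, -24]
  [-10, -30, -10]
A^⊗3:
  [12, -8, -9]
  [-6, -24, -27]
  [-6, -26, -15]
A^⊗4:
  [16, -4, -5]
  [-2, -22, -23]
  [-2, -22, -20]
Answer: row 1 of A^⊗4 = [-2, -22, -23]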